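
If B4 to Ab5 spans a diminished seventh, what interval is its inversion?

augmented second

Inverted interval numbers add to nine, so a seventh pairs with a second (7 + 2 = 9).
Quality inverts too: diminished becomes augmented. That makes the inversion an augmented second.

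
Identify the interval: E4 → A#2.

d12

Descending from E4 to A#2 is the same interval as ascending A#2 to E4.
A to E spans five letter names (A-B-C-D-E), plus an octave — that makes it a twelfth of some quality.
The perfect twelfth is 19 semitones; here we have 18, one semitone narrower: diminished.
(Equivalently, a compound diminished fifth: a diminished fifth plus an octave.)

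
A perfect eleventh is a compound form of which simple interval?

perfect 4th

Subtracting seven from the interval number removes an octave: 11 − 7 = 4.
That makes a perfect eleventh a compound perfect fourth — an octave plus a perfect fourth.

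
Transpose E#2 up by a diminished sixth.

The sixth takes the letter from E up to C.
Moving 7 semitones up from E#2 (the size of a diminished sixth) reaches C3.

C3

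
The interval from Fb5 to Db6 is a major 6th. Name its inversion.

Interval numbers invert to sum to nine: 6 + 3 = 9, so a sixth inverts to a third.
Quality inverts too: major becomes minor. That makes the inversion a minor third.

minor third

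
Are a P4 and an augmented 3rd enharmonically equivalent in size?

A perfect fourth = 5 semitones = an augmented third; enharmonically equal.

Yes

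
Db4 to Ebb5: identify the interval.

minor 9th

D to E spans two letter names (D-E), plus an octave — that makes it a ninth of some quality.
Db4 to Ebb5 is 13 semitones, a half step short of the major ninth (14), so this is minor.
(Equivalently, a compound minor second: a minor second plus an octave.)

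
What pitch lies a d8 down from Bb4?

An octave keeps the letter name B, an octave down from B.
A diminished octave is 11 semitones; 11 semitones down from Bb4 gives B3.

B3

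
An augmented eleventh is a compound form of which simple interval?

Take out an octave (7 from the number): 11 − 7 = 4.
That makes an augmented eleventh a compound augmented fourth — an octave plus an augmented fourth.

augmented 4th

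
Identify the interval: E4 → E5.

perfect octave

E to E is the same letter name, plus an octave — that makes it an octave of some quality.
E4 to E5 is 12 semitones, matching the perfect octave exactly, so the quality is perfect.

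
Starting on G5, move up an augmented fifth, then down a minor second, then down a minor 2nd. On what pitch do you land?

G5 up an augmented fifth → D#6 (8 semitones).
A minor second down from D#6 is C##6.
Down a minor second from C##6: B##5 (1 semitone down).

B##5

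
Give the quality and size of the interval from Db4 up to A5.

augmented twelfth

D to A spans five letter names (D-E-F-G-A), plus an octave: a twelfth.
A perfect twelfth would be 19 semitones; Db4 to A5 is 20, one semitone wider, so the interval is augmented.
(Equivalently, a compound augmented fifth: an augmented fifth plus an octave.)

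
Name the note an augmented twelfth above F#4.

C##6

Five letters up from F (plus an octave) reaches C.
Moving 20 semitones up from F#4 (the size of an augmented twelfth) reaches C##6.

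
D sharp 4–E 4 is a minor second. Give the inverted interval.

Interval numbers invert to sum to nine: 2 + 7 = 9, so a second inverts to a seventh.
The quality also flips — minor becomes major — giving a major seventh.

major seventh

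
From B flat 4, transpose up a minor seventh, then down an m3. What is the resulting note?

F 5

Up a minor seventh from Bb4: Ab5 (10 semitones up).
A minor third down from Ab5 is F5.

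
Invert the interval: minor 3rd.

major sixth

The rule of nine gives the new number: 9 − 3 = 6, so a third becomes a sixth.
Quality inverts too: minor becomes major. That makes the inversion a major sixth.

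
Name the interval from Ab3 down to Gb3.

major second

Descending from Ab3 to Gb3 is the same interval as ascending Gb3 to Ab3.
G to A spans two letter names (G-A) — that makes it a second of some quality.
Counting semitones, Gb3→Ab3 is 2, which is the major second.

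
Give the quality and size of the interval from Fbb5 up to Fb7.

augmented 15th

F to F is the same letter name, plus 2 octaves: a fifteenth.
The perfect fifteenth is 24 semitones; here we have 25, one semitone wider: augmented.
(Equivalently, a compound augmented octave: an augmented octave plus an octave.)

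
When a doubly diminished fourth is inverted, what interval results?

doubly augmented 5th

Inverted interval numbers add to nine, so a fourth pairs with a fifth (4 + 5 = 9).
The quality also flips — doubly diminished becomes doubly augmented — giving a doubly augmented fifth.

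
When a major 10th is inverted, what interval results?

First reduce the compound major tenth to its simple form, a major third.
The rule of nine gives the new number: 9 − 3 = 6, so a third becomes a sixth.
Quality inverts too: major becomes minor. That makes the inversion a minor sixth.

minor 6th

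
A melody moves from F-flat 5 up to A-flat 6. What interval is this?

F to A spans three letter names (F-G-A), plus an octave: a tenth.
Fb5 to Ab6 is 16 semitones, matching the major tenth exactly, so the quality is major.
(Equivalently, a compound major third: a major third plus an octave.)

major tenth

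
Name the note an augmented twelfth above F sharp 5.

Five letters up from F (plus an octave) reaches C.
Moving 20 semitones up from F#5 (the size of an augmented twelfth) reaches C##7.

C double-sharp 7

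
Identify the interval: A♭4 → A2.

Descending from Ab4 to A2 is the same interval as ascending A2 to Ab4.
A to A is the same letter name, plus 2 octaves: a fifteenth.
The perfect fifteenth is 24 semitones; here we have 23, one semitone narrower: diminished.
(Equivalently, a compound diminished octave: a diminished octave plus an octave.)

diminished fifteenth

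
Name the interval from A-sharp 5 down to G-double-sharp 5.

minor second

Descending from A#5 to G##5 is the same interval as ascending G##5 to A#5.
G to A spans two letter names (G-A), so the interval is some kind of second.
A major second would be 2 semitones, but G##5 to A#5 is 1 — one semitone narrower, making it a minor second.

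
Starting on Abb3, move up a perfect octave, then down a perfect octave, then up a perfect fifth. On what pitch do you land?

Abb3 up a perfect octave → Abb4 (12 semitones).
Down a perfect octave from Abb4: Abb3 (12 semitones down).
Abb3 up a perfect fifth → Ebb4 (7 semitones).

Ebb4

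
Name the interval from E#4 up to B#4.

E to B spans five letter names (E-F-G-A-B) — that makes it a fifth of some quality.
The perfect fifth spans 7 semitones, and E#4 to B#4 is exactly 7 semitones — so this is a perfect fifth.

perfect fifth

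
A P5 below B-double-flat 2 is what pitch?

E-double-flat 2

Five letter names down from B: E.
A perfect fifth is 7 semitones; 7 semitones down from Bbb2 gives Ebb2.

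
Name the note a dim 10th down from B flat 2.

Counting three letter names plus an octave down from B lands on G.
Moving 14 semitones down from Bb2 (the size of a diminished tenth) reaches G#1.

G sharp 1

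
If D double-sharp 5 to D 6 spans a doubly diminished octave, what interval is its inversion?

AA1

The rule of nine gives the new number: 9 − 8 = 1, so an octave becomes a unison.
The quality also flips — doubly diminished becomes doubly augmented — giving a doubly augmented unison.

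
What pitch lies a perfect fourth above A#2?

D#3

Counting four letter names up from A lands on D.
A perfect fourth is 5 semitones; 5 semitones up from A#2 gives D#3.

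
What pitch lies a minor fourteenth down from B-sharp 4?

C-double-sharp 3

Seven letters down from B (plus an octave) reaches C.
A minor fourteenth is 22 semitones; 22 semitones down from B#4 gives C##3.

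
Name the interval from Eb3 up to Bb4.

perfect 12th

E to B spans five letter names (E-F-G-A-B), plus an octave: a twelfth.
Counting semitones, Eb3→Bb4 is 19, which is the perfect twelfth.
(Equivalently, a compound perfect fifth: a perfect fifth plus an octave.)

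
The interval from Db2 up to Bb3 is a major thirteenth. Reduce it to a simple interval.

Take out an octave (7 from the number): 13 − 7 = 6.
So a major thirteenth is an octave plus a major sixth. The quality is unchanged.

major 6th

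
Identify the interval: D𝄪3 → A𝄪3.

D to A spans five letter names (D-E-F-G-A): a fifth.
The perfect fifth spans 7 semitones, and D##3 to A##3 is exactly 7 semitones — so this is a perfect fifth.

P5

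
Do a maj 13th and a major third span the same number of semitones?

No

A major thirteenth spans 21 semitones; a major third spans 4 semitones. They differ by 17.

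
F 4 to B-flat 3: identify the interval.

Descending from F4 to Bb3 is the same interval as ascending Bb3 to F4.
B to F spans five letter names (B-C-D-E-F), so the interval is some kind of fifth.
Counting semitones, Bb3→F4 is 7, which is the perfect fifth.

perfect 5th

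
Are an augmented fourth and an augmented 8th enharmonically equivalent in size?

An augmented fourth spans 6 semitones; an augmented octave spans 13 semitones. They differ by 7.

No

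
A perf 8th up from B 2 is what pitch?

B 3

The letter stays B (same as the start), shifted an octave up.
Moving 12 semitones up from B2 (the size of a perfect octave) reaches B3.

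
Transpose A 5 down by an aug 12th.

The twelfth's letter: A down five letter names plus an octave → D.
An augmented twelfth is 20 semitones; 20 semitones down from A5 gives Db4.

D flat 4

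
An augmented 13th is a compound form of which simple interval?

Subtracting seven from the interval number removes an octave: 13 − 7 = 6.
Quality carries through unchanged, so the simple form is an augmented sixth.

augmented sixth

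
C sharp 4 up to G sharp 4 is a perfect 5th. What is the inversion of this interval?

The rule of nine gives the new number: 9 − 5 = 4, so a fifth becomes a fourth.
And perfect stays perfect under inversion, so we get a perfect fourth.

P4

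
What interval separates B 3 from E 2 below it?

perfect twelfth

Descending from B3 to E2 is the same interval as ascending E2 to B3.
E to B spans five letter names (E-F-G-A-B), plus an octave: a twelfth.
The perfect twelfth spans 19 semitones, and E2 to B3 is exactly 19 semitones — so this is a perfect twelfth.
(Equivalently, a compound perfect fifth: a perfect fifth plus an octave.)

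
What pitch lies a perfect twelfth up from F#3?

C#5

Counting five letter names plus an octave up from F lands on C.
Moving 19 semitones up from F#3 (the size of a perfect twelfth) reaches C#5.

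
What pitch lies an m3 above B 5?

D 6

The third takes the letter from B up to D.
A minor third is 3 semitones; 3 semitones up from B5 gives D6.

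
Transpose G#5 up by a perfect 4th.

Counting four letter names up from G lands on C.
Moving 5 semitones up from G#5 (the size of a perfect fourth) reaches C#6.

C#6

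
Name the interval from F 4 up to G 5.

F to G spans two letter names (F-G), plus an octave, so the interval is some kind of ninth.
The major ninth spans 14 semitones, and F4 to G5 is exactly 14 semitones — so this is a major ninth.
(Equivalently, a compound major second: a major second plus an octave.)

major 9th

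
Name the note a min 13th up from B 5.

The thirteenth's letter: B up six letter names plus an octave → G.
A minor thirteenth spans 20 semitones, so from B5 the target pitch is G7.

G 7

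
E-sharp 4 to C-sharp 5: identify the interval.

E to C spans six letter names (E-F-G-A-B-C): a sixth.
At 8 semitones, E#4→C#5 falls one short of a major sixth: minor.

m6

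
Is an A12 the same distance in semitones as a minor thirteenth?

Yes

An augmented twelfth spans 20 semitones, and a minor thirteenth also spans 20 semitones — they're enharmonic.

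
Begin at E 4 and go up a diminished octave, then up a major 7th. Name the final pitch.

D 6

A diminished octave up from E4 is Eb5.
A major seventh up from Eb5 is D6.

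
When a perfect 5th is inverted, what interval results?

P4

Inverted interval numbers add to nine, so a fifth pairs with a fourth (5 + 4 = 9).
And perfect stays perfect under inversion, so we get a perfect fourth.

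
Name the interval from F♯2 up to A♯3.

M10

F to A spans three letter names (F-G-A), plus an octave, so the interval is some kind of tenth.
F#2 to A#3 is 16 semitones, matching the major tenth exactly, so the quality is major.
(Equivalently, a compound major third: a major third plus an octave.)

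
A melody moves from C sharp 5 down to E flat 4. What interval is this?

augmented sixth

Descending from C#5 to Eb4 is the same interval as ascending Eb4 to C#5.
E to C spans six letter names (E-F-G-A-B-C): a sixth.
The major sixth is 9 semitones; here we have 10, one semitone wider: augmented.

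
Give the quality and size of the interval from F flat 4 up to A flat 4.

major third

F to A spans three letter names (F-G-A): a third.
Fb4 to Ab4 is 4 semitones, matching the major third exactly, so the quality is major.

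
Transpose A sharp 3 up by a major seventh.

Counting seven letter names up from A lands on G.
A major seventh spans 11 semitones, so from A#3 the target pitch is G##4.

G double-sharp 4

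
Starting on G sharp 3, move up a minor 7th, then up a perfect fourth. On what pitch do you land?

G#3 up a minor seventh → F#4 (10 semitones).
Up a perfect fourth from F#4: B4 (5 semitones up).

B 4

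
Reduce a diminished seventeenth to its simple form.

d3

Take out 2 octaves (14 from the number): 17 − 14 = 3.
Quality carries through unchanged, so the simple form is a diminished third.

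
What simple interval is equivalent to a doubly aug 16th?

doubly augmented second

Each octave removed subtracts seven from the number: 16 − 14 = 2.
So a doubly augmented sixteenth is 2 octaves plus a doubly augmented second. The quality is unchanged.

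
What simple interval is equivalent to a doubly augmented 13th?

Take out an octave (7 from the number): 13 − 7 = 6.
Quality carries through unchanged, so the simple form is a doubly augmented sixth.

doubly augmented sixth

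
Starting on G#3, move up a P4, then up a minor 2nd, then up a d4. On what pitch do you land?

Gb4

G#3 up a perfect fourth → C#4 (5 semitones).
C#4 up a minor second → D4 (1 semitone).
A diminished fourth up from D4 is Gb4.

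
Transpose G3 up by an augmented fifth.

D#4

The fifth takes the letter from G up to D.
Moving 8 semitones up from G3 (the size of an augmented fifth) reaches D#4.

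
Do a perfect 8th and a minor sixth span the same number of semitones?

12 semitones (perfect octave) vs 8 semitones (minor sixth): not equal.

No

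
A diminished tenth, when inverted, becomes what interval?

augmented 6th

First reduce the compound diminished tenth to its simple form, a diminished third.
Interval numbers invert to sum to nine: 3 + 6 = 9, so a third inverts to a sixth.
Quality inverts too: diminished becomes augmented. That makes the inversion an augmented sixth.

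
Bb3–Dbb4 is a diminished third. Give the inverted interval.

A6

The rule of nine gives the new number: 9 − 3 = 6, so a third becomes a sixth.
The quality also flips — diminished becomes augmented — giving an augmented sixth.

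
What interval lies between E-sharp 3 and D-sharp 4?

E to D spans seven letter names (E-F-G-A-B-C-D): a seventh.
A major seventh would be 11 semitones, but E#3 to D#4 is 10 — one semitone narrower, making it a minor seventh.

minor seventh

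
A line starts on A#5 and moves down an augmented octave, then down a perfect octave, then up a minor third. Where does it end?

An augmented octave down from A#5 is A4.
A4 down a perfect octave → A3 (12 semitones).
Up a minor third from A3: C4 (3 semitones up).

C4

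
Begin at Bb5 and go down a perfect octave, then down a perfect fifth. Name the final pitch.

Eb4

Down a perfect octave from Bb5: Bb4 (12 semitones down).
A perfect fifth down from Bb4 is Eb4.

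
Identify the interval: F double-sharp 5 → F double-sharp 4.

perfect octave

Descending from F##5 to F##4 is the same interval as ascending F##4 to F##5.
F to F is the same letter name, plus an octave — that makes it an octave of some quality.
Counting semitones, F##4→F##5 is 12, which is the perfect octave.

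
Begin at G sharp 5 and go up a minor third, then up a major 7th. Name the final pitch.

A sharp 6

G#5 up a minor third → B5 (3 semitones).
Up a major seventh from B5: A#6 (11 semitones up).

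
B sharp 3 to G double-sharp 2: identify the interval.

Descending from B#3 to G##2 is the same interval as ascending G##2 to B#3.
G to B spans three letter names (G-A-B), plus an octave, so the interval is some kind of tenth.
A major tenth would be 16 semitones, but G##2 to B#3 is 15 — one semitone narrower, making it a minor tenth.
(Equivalently, a compound minor third: a minor third plus an octave.)

minor tenth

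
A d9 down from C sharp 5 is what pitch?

Counting two letter names plus an octave down from C lands on B.
Moving 12 semitones down from C#5 (the size of a diminished ninth) reaches B##3.

B double-sharp 3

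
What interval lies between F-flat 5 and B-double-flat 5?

perfect fourth

F to B spans four letter names (F-G-A-B): a fourth.
Fb5 to Bbb5 is 5 semitones, matching the perfect fourth exactly, so the quality is perfect.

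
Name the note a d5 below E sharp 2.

A double-sharp 1

The fifth takes the letter from E down to A.
Moving 6 semitones down from E#2 (the size of a diminished fifth) reaches A##1.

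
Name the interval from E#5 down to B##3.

diminished 11th

Descending from E#5 to B##3 is the same interval as ascending B##3 to E#5.
B to E spans four letter names (B-C-D-E), plus an octave, so the interval is some kind of eleventh.
A perfect eleventh would be 17 semitones; B##3 to E#5 is 16, one semitone narrower, so the interval is diminished.
(Equivalently, a compound diminished fourth: a diminished fourth plus an octave.)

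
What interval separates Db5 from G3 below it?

Descending from Db5 to G3 is the same interval as ascending G3 to Db5.
G to D spans five letter names (G-A-B-C-D), plus an octave — that makes it a twelfth of some quality.
The perfect twelfth is 19 semitones; here we have 18, one semitone narrower: diminished.
(Equivalently, a compound diminished fifth: a diminished fifth plus an octave.)

diminished 12th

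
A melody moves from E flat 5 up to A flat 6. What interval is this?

E to A spans four letter names (E-F-G-A), plus an octave, so the interval is some kind of eleventh.
Counting semitones, Eb5→Ab6 is 17, which is the perfect eleventh.
(Equivalently, a compound perfect fourth: a perfect fourth plus an octave.)

P11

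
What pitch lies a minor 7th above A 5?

Counting seven letter names up from A lands on G.
A minor seventh is 10 semitones; 10 semitones up from A5 gives G6.

G 6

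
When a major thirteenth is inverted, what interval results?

First reduce the compound major thirteenth to its simple form, a major sixth.
Inverted interval numbers add to nine, so a sixth pairs with a third (6 + 3 = 9).
And major becomes minor under inversion, so we get a minor third.

m3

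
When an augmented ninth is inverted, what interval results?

d7

First reduce the compound augmented ninth to its simple form, an augmented second.
The rule of nine gives the new number: 9 − 2 = 7, so a second becomes a seventh.
The quality also flips — augmented becomes diminished — giving a diminished seventh.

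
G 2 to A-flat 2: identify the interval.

G to A spans two letter names (G-A): a second.
A major second would be 2 semitones, but G2 to Ab2 is 1 — one semitone narrower, making it a minor second.

minor second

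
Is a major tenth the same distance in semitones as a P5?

16 semitones (major tenth) vs 7 semitones (perfect fifth): not equal.

No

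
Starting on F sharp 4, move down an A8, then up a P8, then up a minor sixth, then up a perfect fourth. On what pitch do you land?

G flat 5

F#4 down an augmented octave → F3 (13 semitones).
F3 up a perfect octave → F4 (12 semitones).
A minor sixth up from F4 is Db5.
Up a perfect fourth from Db5: Gb5 (5 semitones up).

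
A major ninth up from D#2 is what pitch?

E#3

Counting two letter names plus an octave up from D lands on E.
A major ninth spans 14 semitones, so from D#2 the target pitch is E#3.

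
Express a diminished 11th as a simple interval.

diminished fourth

Take out an octave (7 from the number): 11 − 7 = 4.
That makes a diminished eleventh a compound diminished fourth — an octave plus a diminished fourth.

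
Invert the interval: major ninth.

m7

First reduce the compound major ninth to its simple form, a major second.
Interval numbers invert to sum to nine: 2 + 7 = 9, so a second inverts to a seventh.
Quality inverts too: major becomes minor. That makes the inversion a minor seventh.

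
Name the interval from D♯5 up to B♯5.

D to B spans six letter names (D-E-F-G-A-B) — that makes it a sixth of some quality.
The major sixth spans 9 semitones, and D#5 to B#5 is exactly 9 semitones — so this is a major sixth.

major sixth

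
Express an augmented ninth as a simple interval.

Each octave removed subtracts seven from the number: 9 − 7 = 2.
That makes an augmented ninth a compound augmented second — an octave plus an augmented second.

augmented 2nd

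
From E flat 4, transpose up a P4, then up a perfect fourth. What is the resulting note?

Eb4 up a perfect fourth → Ab4 (5 semitones).
Ab4 up a perfect fourth → Db5 (5 semitones).

D flat 5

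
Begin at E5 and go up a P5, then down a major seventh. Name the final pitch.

C5

A perfect fifth up from E5 is B5.
A major seventh down from B5 is C5.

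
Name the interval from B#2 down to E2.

augmented 5th

Descending from B#2 to E2 is the same interval as ascending E2 to B#2.
E to B spans five letter names (E-F-G-A-B): a fifth.
A perfect fifth would be 7 semitones; E2 to B#2 is 8, one semitone wider, so the interval is augmented.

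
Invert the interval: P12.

perfect 4th

First reduce the compound perfect twelfth to its simple form, a perfect fifth.
Inverted interval numbers add to nine, so a fifth pairs with a fourth (5 + 4 = 9).
Quality inverts too: perfect stays perfect. That makes the inversion a perfect fourth.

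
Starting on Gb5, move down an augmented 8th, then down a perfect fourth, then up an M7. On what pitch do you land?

An augmented octave down from Gb5 is Gbb4.
A perfect fourth down from Gbb4 is Dbb4.
Up a major seventh from Dbb4: Cb5 (11 semitones up).

Cb5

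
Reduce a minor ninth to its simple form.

Each octave removed subtracts seven from the number: 9 − 7 = 2.
Quality carries through unchanged, so the simple form is a minor second.

m2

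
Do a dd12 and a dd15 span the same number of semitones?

A doubly diminished twelfth spans 17 semitones; a doubly diminished fifteenth spans 22 semitones. They differ by 5.

No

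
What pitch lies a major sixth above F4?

Six letter names up from F: D.
Moving 9 semitones up from F4 (the size of a major sixth) reaches D5.

D5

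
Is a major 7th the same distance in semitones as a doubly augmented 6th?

Yes

Both span 11 semitones: a major seventh and a doubly augmented sixth are the same chromatic distance.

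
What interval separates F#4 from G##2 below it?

diminished fourteenth

Descending from F#4 to G##2 is the same interval as ascending G##2 to F#4.
G to F spans seven letter names (G-A-B-C-D-E-F), plus an octave, so the interval is some kind of fourteenth.
A major fourteenth would be 23 semitones; G##2 to F#4 is 21, two semitones narrower, so the interval is diminished.
(Equivalently, a compound diminished seventh: a diminished seventh plus an octave.)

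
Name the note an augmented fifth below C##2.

Five letter names down from C: F.
An augmented fifth spans 8 semitones, so from C##2 the target pitch is F#1.

F#1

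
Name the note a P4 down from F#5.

C#5

Four letter names down from F: C.
A perfect fourth spans 5 semitones, so from F#5 the target pitch is C#5.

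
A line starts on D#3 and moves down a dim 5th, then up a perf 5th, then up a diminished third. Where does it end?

F#3

D#3 down a diminished fifth → G##2 (6 semitones).
G##2 up a perfect fifth → D##3 (7 semitones).
Up a diminished third from D##3: F#3 (2 semitones up).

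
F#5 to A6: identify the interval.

F to A spans three letter names (F-G-A), plus an octave: a tenth.
A major tenth would be 16 semitones, but F#5 to A6 is 15 — one semitone narrower, making it a minor tenth.
(Equivalently, a compound minor third: a minor third plus an octave.)

m10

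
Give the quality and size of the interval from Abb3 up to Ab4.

A to A is the same letter name, plus an octave: an octave.
Abb3 to Ab4 spans 13 semitones — one semitone wider than the perfect octave (12) — giving an augmented octave.

augmented octave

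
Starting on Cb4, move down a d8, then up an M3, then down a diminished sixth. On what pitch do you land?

Cb4 down a diminished octave → C3 (11 semitones).
Up a major third from C3: E3 (4 semitones up).
A diminished sixth down from E3 is G##2.

G##2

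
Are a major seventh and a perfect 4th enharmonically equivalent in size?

No

11 semitones (major seventh) vs 5 semitones (perfect fourth): not equal.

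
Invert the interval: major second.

Inverted interval numbers add to nine, so a second pairs with a seventh (2 + 7 = 9).
The quality also flips — major becomes minor — giving a minor seventh.

minor seventh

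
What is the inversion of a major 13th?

minor 3rd

First reduce the compound major thirteenth to its simple form, a major sixth.
The rule of nine gives the new number: 9 − 6 = 3, so a sixth becomes a third.
And major becomes minor under inversion, so we get a minor third.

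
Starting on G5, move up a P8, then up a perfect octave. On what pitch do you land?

G7

G5 up a perfect octave → G6 (12 semitones).
Up a perfect octave from G6: G7 (12 semitones up).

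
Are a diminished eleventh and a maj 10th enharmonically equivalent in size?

A diminished eleventh = 16 semitones = a major tenth; enharmonically equal.

Yes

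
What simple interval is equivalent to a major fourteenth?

M7

Each octave removed subtracts seven from the number: 14 − 7 = 7.
That makes a major fourteenth a compound major seventh — an octave plus a major seventh.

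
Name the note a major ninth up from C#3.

The ninth's letter: C up two letter names plus an octave → D.
Moving 14 semitones up from C#3 (the size of a major ninth) reaches D#4.

D#4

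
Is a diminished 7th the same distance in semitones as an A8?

A diminished seventh is 9 semitones but an augmented octave is 13 semitones — different sizes.

No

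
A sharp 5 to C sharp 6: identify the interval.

m3

A to C spans three letter names (A-B-C), so the interval is some kind of third.
A#5 to C#6 is 3 semitones, a half step short of the major third (4), so this is minor.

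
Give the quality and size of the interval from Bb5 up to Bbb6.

B to B is the same letter name, plus an octave, so the interval is some kind of octave.
Bb5 to Bbb6 spans 11 semitones — one semitone narrower than the perfect octave (12) — giving a diminished octave.

d8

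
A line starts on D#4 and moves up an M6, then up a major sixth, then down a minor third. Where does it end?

A major sixth up from D#4 is B#4.
Up a major sixth from B#4: G##5 (9 semitones up).
G##5 down a minor third → E##5 (3 semitones).

E##5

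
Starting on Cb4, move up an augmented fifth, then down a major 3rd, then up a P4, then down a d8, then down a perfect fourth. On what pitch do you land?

Up an augmented fifth from Cb4: G4 (8 semitones up).
A major third down from G4 is Eb4.
Up a perfect fourth from Eb4: Ab4 (5 semitones up).
Down a diminished octave from Ab4: A3 (11 semitones down).
A perfect fourth down from A3 is E3.

E3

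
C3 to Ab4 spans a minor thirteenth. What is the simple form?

minor sixth

Each octave removed subtracts seven from the number: 13 − 7 = 6.
So a minor thirteenth is an octave plus a minor sixth. The quality is unchanged.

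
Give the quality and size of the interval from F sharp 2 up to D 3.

minor sixth

F to D spans six letter names (F-G-A-B-C-D): a sixth.
F#2 to D3 is 8 semitones, a half step short of the major sixth (9), so this is minor.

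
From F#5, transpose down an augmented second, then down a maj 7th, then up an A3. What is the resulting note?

F#5 down an augmented second → Eb5 (3 semitones).
Down a major seventh from Eb5: Fb4 (11 semitones down).
Up an augmented third from Fb4: A4 (5 semitones up).

A4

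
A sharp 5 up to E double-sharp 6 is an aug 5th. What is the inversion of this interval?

d4

The rule of nine gives the new number: 9 − 5 = 4, so a fifth becomes a fourth.
And augmented becomes diminished under inversion, so we get a diminished fourth.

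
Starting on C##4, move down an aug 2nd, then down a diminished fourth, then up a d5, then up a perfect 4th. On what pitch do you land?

Down an augmented second from C##4: B3 (3 semitones down).
A diminished fourth down from B3 is F##3.
A diminished fifth up from F##3 is C#4.
A perfect fourth up from C#4 is F#4.

F#4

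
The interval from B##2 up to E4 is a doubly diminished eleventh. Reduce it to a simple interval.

Subtracting seven from the interval number removes an octave: 11 − 7 = 4.
Quality carries through unchanged, so the simple form is a doubly diminished fourth.

doubly diminished 4th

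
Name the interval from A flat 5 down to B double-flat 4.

Descending from Ab5 to Bbb4 is the same interval as ascending Bbb4 to Ab5.
B to A spans seven letter names (B-C-D-E-F-G-A), so the interval is some kind of seventh.
Bbb4 to Ab5 is 11 semitones, matching the major seventh exactly, so the quality is major.

major seventh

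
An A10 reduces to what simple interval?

augmented 3rd

Each octave removed subtracts seven from the number: 10 − 7 = 3.
That makes an augmented tenth a compound augmented third — an octave plus an augmented third.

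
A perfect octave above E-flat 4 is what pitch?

E-flat 5

The letter stays E (same as the start), shifted an octave up.
Moving 12 semitones up from Eb4 (the size of a perfect octave) reaches Eb5.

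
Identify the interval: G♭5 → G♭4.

P8

Descending from Gb5 to Gb4 is the same interval as ascending Gb4 to Gb5.
G to G is the same letter name, plus an octave: an octave.
The perfect octave spans 12 semitones, and Gb4 to Gb5 is exactly 12 semitones — so this is a perfect octave.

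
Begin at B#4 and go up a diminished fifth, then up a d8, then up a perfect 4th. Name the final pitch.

B#4 up a diminished fifth → F#5 (6 semitones).
A diminished octave up from F#5 is F6.
F6 up a perfect fourth → Bb6 (5 semitones).

Bb6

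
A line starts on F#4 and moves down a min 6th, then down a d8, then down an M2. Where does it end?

Down a minor sixth from F#4: A#3 (8 semitones down).
A diminished octave down from A#3 is A##2.
A major second down from A##2 is G##2.

G##2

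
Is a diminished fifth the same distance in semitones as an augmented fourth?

Yes

A diminished fifth spans 6 semitones, and an augmented fourth also spans 6 semitones — they're enharmonic.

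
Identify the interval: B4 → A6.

B to A spans seven letter names (B-C-D-E-F-G-A), plus an octave — that makes it a fourteenth of some quality.
A major fourteenth would be 23 semitones, but B4 to A6 is 22 — one semitone narrower, making it a minor fourteenth.
(Equivalently, a compound minor seventh: a minor seventh plus an octave.)

m14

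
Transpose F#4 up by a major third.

Counting three letter names up from F lands on A.
Moving 4 semitones up from F#4 (the size of a major third) reaches A#4.

A#4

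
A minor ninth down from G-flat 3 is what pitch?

F 2

Two letters down from G (plus an octave) reaches F.
A minor ninth spans 13 semitones, so from Gb3 the target pitch is F2.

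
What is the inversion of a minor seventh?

The rule of nine gives the new number: 9 − 7 = 2, so a seventh becomes a second.
Quality inverts too: minor becomes major. That makes the inversion a major second.

M2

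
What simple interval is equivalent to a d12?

Take out an octave (7 from the number): 12 − 7 = 5.
Quality carries through unchanged, so the simple form is a diminished fifth.

diminished 5th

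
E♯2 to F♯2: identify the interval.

minor second

E to F spans two letter names (E-F) — that makes it a second of some quality.
A major second would be 2 semitones, but E#2 to F#2 is 1 — one semitone narrower, making it a minor second.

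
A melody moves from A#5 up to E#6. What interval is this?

P5

A to E spans five letter names (A-B-C-D-E) — that makes it a fifth of some quality.
A#5 to E#6 is 7 semitones, matching the perfect fifth exactly, so the quality is perfect.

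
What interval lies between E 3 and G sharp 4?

E to G spans three letter names (E-F-G), plus an octave, so the interval is some kind of tenth.
The major tenth spans 16 semitones, and E3 to G#4 is exactly 16 semitones — so this is a major tenth.
(Equivalently, a compound major third: a major third plus an octave.)

major tenth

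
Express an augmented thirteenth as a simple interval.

Subtracting seven from the interval number removes an octave: 13 − 7 = 6.
That makes an augmented thirteenth a compound augmented sixth — an octave plus an augmented sixth.

augmented sixth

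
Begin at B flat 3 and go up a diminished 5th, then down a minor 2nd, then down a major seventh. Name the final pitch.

F flat 3

Up a diminished fifth from Bb3: Fb4 (6 semitones up).
Down a minor second from Fb4: Eb4 (1 semitone down).
Eb4 down a major seventh → Fb3 (11 semitones).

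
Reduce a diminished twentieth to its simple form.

Each octave removed subtracts seven from the number: 20 − 14 = 6.
Quality carries through unchanged, so the simple form is a diminished sixth.

diminished sixth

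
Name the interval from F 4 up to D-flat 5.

F to D spans six letter names (F-G-A-B-C-D): a sixth.
A major sixth would be 9 semitones, but F4 to Db5 is 8 — one semitone narrower, making it a minor sixth.

minor 6th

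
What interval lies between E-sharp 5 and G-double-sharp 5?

major third

E to G spans three letter names (E-F-G) — that makes it a third of some quality.
Counting semitones, E#5→G##5 is 4, which is the major third.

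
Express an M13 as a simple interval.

Subtracting seven from the interval number removes an octave: 13 − 7 = 6.
That makes a major thirteenth a compound major sixth — an octave plus a major sixth.

major sixth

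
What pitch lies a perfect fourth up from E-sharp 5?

Four letter names up from E: A.
Moving 5 semitones up from E#5 (the size of a perfect fourth) reaches A#5.

A-sharp 5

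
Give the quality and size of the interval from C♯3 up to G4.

C to G spans five letter names (C-D-E-F-G), plus an octave: a twelfth.
The perfect twelfth is 19 semitones; here we have 18, one semitone narrower: diminished.
(Equivalently, a compound diminished fifth: a diminished fifth plus an octave.)

diminished 12th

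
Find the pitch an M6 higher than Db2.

Bb2

Counting six letter names up from D lands on B.
Moving 9 semitones up from Db2 (the size of a major sixth) reaches Bb2.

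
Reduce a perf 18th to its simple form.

perfect 4th

Each octave removed subtracts seven from the number: 18 − 14 = 4.
That makes a perfect eighteenth a compound perfect fourth — 2 octaves plus a perfect fourth.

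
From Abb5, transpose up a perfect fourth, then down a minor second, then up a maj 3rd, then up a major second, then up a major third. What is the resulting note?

A6

A perfect fourth up from Abb5 is Dbb6.
A minor second down from Dbb6 is Cb6.
Up a major third from Cb6: Eb6 (4 semitones up).
Eb6 up a major second → F6 (2 semitones).
A major third up from F6 is A6.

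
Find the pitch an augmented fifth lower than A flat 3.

D double-flat 3

The fifth takes the letter from A down to D.
An augmented fifth spans 8 semitones, so from Ab3 the target pitch is Dbb3.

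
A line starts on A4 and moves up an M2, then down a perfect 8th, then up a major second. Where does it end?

C#4

Up a major second from A4: B4 (2 semitones up).
Down a perfect octave from B4: B3 (12 semitones down).
Up a major second from B3: C#4 (2 semitones up).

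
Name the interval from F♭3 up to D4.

augmented sixth

F to D spans six letter names (F-G-A-B-C-D), so the interval is some kind of sixth.
A major sixth would be 9 semitones; Fb3 to D4 is 10, one semitone wider, so the interval is augmented.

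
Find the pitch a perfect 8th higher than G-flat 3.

The letter stays G (same as the start), shifted an octave up.
A perfect octave is 12 semitones; 12 semitones up from Gb3 gives Gb4.

G-flat 4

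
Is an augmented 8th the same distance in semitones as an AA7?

Both span 13 semitones: an augmented octave and a doubly augmented seventh are the same chromatic distance.

Yes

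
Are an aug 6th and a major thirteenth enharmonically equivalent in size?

An augmented sixth is 10 semitones but a major thirteenth is 21 semitones — different sizes.

No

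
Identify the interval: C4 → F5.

perfect eleventh

C to F spans four letter names (C-D-E-F), plus an octave — that makes it an eleventh of some quality.
C4 to F5 is 17 semitones, matching the perfect eleventh exactly, so the quality is perfect.
(Equivalently, a compound perfect fourth: a perfect fourth plus an octave.)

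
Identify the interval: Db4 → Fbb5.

D to F spans three letter names (D-E-F), plus an octave: a tenth.
The major tenth is 16 semitones; here we have 14, two semitones narrower: diminished.
(Equivalently, a compound diminished third: a diminished third plus an octave.)

diminished tenth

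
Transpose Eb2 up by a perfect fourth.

Counting four letter names up from E lands on A.
A perfect fourth spans 5 semitones, so from Eb2 the target pitch is Ab2.

Ab2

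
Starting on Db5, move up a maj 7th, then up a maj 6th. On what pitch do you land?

A6

A major seventh up from Db5 is C6.
Up a major sixth from C6: A6 (9 semitones up).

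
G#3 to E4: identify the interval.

minor sixth

G to E spans six letter names (G-A-B-C-D-E), so the interval is some kind of sixth.
A major sixth would be 9 semitones, but G#3 to E4 is 8 — one semitone narrower, making it a minor sixth.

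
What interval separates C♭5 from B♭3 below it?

Descending from Cb5 to Bb3 is the same interval as ascending Bb3 to Cb5.
B to C spans two letter names (B-C), plus an octave — that makes it a ninth of some quality.
At 13 semitones, Bb3→Cb5 falls one short of a major ninth: minor.
(Equivalently, a compound minor second: a minor second plus an octave.)

minor ninth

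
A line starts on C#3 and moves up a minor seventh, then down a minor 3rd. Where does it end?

Up a minor seventh from C#3: B3 (10 semitones up).
A minor third down from B3 is G#3.

G#3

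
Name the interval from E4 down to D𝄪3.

diminished ninth

Descending from E4 to D##3 is the same interval as ascending D##3 to E4.
D to E spans two letter names (D-E), plus an octave — that makes it a ninth of some quality.
The major ninth is 14 semitones; here we have 12, two semitones narrower: diminished.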